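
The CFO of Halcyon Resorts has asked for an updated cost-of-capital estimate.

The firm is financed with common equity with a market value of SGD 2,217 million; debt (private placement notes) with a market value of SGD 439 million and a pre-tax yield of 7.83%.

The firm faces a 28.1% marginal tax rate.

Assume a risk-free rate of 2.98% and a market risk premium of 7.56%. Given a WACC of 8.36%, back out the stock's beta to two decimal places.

0.78

Total capital V = 2217 + 439 = 2656.
Equity weight = 2217/2656 = 0.8347.
Private placement notes weight = 439/2656 = 0.1653.
Debt contribution = 0.1653 × 7.83% × (1 − 28.1%) = 0.9305%.
Required equity contribution = 8.36% − 0.9305% = 7.4295%  ⇒  Re = 8.9006%.
CAPM: 8.9006% = 2.98% + β × 7.56%  ⇒  β = 0.7832.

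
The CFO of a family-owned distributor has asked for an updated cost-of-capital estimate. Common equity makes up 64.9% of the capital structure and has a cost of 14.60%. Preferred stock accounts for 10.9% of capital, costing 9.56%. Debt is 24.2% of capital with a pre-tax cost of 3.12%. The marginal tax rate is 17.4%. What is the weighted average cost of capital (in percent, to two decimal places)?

After-tax cost of debt = 3.12% × (1 − 17.4%) = 2.5771%.
WACC = 0.649 × 14.6000% + 0.109 × 9.5600% + 0.242 × 2.5771% = 11.1411%.

11.14%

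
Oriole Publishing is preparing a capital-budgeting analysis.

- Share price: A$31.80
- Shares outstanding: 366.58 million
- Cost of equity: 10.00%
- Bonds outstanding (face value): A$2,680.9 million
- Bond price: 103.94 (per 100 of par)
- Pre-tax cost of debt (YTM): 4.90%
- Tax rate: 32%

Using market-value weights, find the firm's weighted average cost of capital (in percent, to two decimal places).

Market value of equity E = 31.8 × 366.58m = 11657.244m. Market value of debt D = 2680.9m × 103.94/100 = 2786.52746m.
Total capital V = 11657.244 + 2786.52746 = 14443.77146.
Equity: weight = 11657.244/14443.77146 = 0.8071; cost = 10%.
Bonds outstanding: weight = 2786.52746/14443.77146 = 0.1929; after-tax cost = 4.9% × (1 − 32%) = 3.3320%.
WACC = 0.8071 × 10.0000% + 0.1929 × 3.3320% = 8.7136%.

8.71%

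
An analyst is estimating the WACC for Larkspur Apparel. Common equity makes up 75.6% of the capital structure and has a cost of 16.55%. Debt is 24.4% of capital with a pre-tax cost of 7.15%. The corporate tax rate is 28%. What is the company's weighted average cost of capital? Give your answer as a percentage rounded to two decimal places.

13.77%

After-tax cost of debt = 7.15% × (1 − 28%) = 5.1480%.
WACC = 0.756 × 16.5500% + 0.244 × 5.1480% = 13.7679%.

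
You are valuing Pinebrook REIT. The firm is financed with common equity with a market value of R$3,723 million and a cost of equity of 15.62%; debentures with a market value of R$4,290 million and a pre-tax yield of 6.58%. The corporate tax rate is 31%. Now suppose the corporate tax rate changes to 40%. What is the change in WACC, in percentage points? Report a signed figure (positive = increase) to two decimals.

Current WACC:
Total capital V = 3723 + 4290 = 8013.
Equity: weight = 3723/8013 = 0.4646; cost = 15.62%.
Debentures: weight = 4290/8013 = 0.5354; after-tax cost = 6.58% × (1 − 31%) = 4.5402%.
WACC = 0.4646 × 15.6200% + 0.5354 × 4.5402% = 9.6881%.
After the change:
Total capital V = 3723 + 4290 = 8013.
Equity: weight = 3723/8013 = 0.4646; cost = 15.62%.
Debentures: weight = 4290/8013 = 0.5354; after-tax cost = 6.58% × (1 − 40%) = 3.9480%.
WACC = 0.4646 × 15.6200% + 0.5354 × 3.9480% = 9.3710%.
Change in WACC = 9.3710% − 9.6881% = -0.3171 pp.

-0.32 pp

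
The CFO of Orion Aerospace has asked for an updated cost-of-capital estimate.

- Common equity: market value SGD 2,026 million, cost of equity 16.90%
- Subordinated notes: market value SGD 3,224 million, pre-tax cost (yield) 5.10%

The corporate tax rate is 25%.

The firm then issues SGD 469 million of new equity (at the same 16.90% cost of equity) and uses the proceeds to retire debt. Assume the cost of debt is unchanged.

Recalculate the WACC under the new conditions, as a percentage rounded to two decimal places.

After the change:
Total capital V = 2495 + 2755 = 5250.
Equity: weight = 2495/5250 = 0.4752; cost = 16.9%.
Subordinated notes: weight = 2755/5250 = 0.5248; after-tax cost = 5.1% × (1 − 25%) = 3.8250%.
WACC = 0.4752 × 16.9000% + 0.5248 × 3.8250% = 10.0387%.

10.04%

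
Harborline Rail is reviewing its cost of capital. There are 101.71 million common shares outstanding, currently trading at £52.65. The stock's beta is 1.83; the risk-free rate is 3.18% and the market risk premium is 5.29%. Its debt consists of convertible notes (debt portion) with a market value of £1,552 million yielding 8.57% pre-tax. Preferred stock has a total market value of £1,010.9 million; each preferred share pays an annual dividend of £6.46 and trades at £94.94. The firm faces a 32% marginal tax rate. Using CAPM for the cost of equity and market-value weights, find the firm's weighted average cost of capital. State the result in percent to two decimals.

10.71%

Cost of equity via CAPM: Re = 3.18% + 1.83 × 5.29% = 12.8607%.
Cost of preferred: Rp = 6.46 / 94.94 = 6.8043%.
Market value of equity E = 52.65 × 101.71m = 5355.0315m.
Total capital V = 5355.0315 + 1010.9 + 1552 = 7917.9315.
Equity: weight = 5355.0315/7917.9315 = 0.6763; cost = 12.8607%.
Preferred: weight = 1010.9/7917.9315 = 0.1277; cost = 6.8043%.
Convertible notes (debt portion): weight = 1552/7917.9315 = 0.1960; after-tax cost = 8.57% × (1 − 32%) = 5.8276%.
WACC = 0.6763 × 12.8607% + 0.1277 × 6.8043% + 0.1960 × 5.8276% = 10.7089%.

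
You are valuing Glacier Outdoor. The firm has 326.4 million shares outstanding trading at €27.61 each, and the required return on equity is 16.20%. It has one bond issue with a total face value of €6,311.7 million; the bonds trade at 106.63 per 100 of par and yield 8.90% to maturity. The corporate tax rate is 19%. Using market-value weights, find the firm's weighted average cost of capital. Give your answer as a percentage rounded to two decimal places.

Market value of equity E = 27.61 × 326.4m = 9011.904m. Market value of debt D = 6311.7m × 106.63/100 = 6730.16571m.
Total capital V = 9011.904 + 6730.16571 = 15742.06971.
Equity: weight = 9011.904/15742.06971 = 0.5725; cost = 16.2%.
Bonds outstanding: weight = 6730.16571/15742.06971 = 0.4275; after-tax cost = 8.9% × (1 − 19%) = 7.2090%.
WACC = 0.5725 × 16.2000% + 0.4275 × 7.2090% = 12.3561%.

12.36%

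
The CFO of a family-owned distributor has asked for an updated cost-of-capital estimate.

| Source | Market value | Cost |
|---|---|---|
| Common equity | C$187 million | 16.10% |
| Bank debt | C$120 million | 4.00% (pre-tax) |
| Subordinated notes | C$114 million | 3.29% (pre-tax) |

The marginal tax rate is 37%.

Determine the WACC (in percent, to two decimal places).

Total capital V = 187 + 120 + 114 = 421.
Equity: weight = 187/421 = 0.4442; cost = 16.1%.
Bank debt: weight = 120/421 = 0.2850; after-tax cost = 4% × (1 − 37%) = 2.5200%.
Subordinated notes: weight = 114/421 = 0.2708; after-tax cost = 3.29% × (1 − 37%) = 2.0727%.
WACC = 0.4442 × 16.1000% + 0.2850 × 2.5200% + 0.2708 × 2.0727% = 8.4308%.

8.43%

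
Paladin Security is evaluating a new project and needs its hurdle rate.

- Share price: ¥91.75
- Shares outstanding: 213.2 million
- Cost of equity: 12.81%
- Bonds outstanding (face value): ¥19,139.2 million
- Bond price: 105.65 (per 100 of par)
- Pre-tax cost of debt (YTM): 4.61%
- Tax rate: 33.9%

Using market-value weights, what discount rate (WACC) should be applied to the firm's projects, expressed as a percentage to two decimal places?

7.85%

Market value of equity E = 91.75 × 213.2m = 19561.1m. Market value of debt D = 19139.2m × 105.65/100 = 20220.5648m.
Total capital V = 19561.1 + 20220.5648 = 39781.6648.
Equity: weight = 19561.1/39781.6648 = 0.4917; cost = 12.81%.
Bonds outstanding: weight = 20220.5648/39781.6648 = 0.5083; after-tax cost = 4.61% × (1 − 33.9%) = 3.0472%.
WACC = 0.4917 × 12.8100% + 0.5083 × 3.0472% = 7.8477%.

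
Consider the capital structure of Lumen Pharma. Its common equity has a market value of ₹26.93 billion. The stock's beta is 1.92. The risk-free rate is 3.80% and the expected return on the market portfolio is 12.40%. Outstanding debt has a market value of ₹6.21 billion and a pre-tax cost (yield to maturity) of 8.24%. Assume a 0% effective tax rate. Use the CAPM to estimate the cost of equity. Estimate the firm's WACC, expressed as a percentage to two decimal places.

Market risk premium = 12.4% − 3.8% = 8.6%.
Cost of equity via CAPM: Re = 3.8% + 1.92 × 8.6% = 20.3120%.
Total capital V = 26.93 + 6.21 = 33.14.
Equity: weight = 26.93/33.14 = 0.8126; cost = 20.312%.
Debt: weight = 6.21/33.14 = 0.1874; after-tax cost = 8.24% × (1 − 0%) = 8.2400%.
WACC = 0.8126 × 20.3120% + 0.1874 × 8.2400% = 18.0499%.

18.05%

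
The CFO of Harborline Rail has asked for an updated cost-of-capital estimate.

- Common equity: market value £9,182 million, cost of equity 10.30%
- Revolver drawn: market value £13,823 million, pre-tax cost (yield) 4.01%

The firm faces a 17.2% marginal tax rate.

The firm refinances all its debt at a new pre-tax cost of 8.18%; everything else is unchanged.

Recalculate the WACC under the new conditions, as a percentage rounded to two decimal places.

8.18%

After the change:
Total capital V = 9182 + 13823 = 23005.
Equity: weight = 9182/23005 = 0.3991; cost = 10.3%.
Revolver drawn: weight = 13823/23005 = 0.6009; after-tax cost = 8.18% × (1 − 17.2%) = 6.7730%.
WACC = 0.3991 × 10.3000% + 0.6009 × 6.7730% = 8.1808%.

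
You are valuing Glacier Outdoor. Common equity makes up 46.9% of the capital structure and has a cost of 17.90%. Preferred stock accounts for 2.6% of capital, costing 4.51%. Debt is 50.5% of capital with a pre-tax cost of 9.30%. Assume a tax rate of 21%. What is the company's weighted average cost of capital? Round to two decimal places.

After-tax cost of debt = 9.3% × (1 − 21%) = 7.3470%.
WACC = 0.469 × 17.9000% + 0.026 × 4.5100% + 0.505 × 7.3470% = 12.2226%.

12.22%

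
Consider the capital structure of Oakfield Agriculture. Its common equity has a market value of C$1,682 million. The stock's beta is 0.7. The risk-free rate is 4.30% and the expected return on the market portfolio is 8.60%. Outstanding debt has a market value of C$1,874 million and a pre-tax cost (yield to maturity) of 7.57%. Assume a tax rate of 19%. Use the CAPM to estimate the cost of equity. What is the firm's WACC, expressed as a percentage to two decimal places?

6.69%

Market risk premium = 8.6% − 4.3% = 4.3%.
Cost of equity via CAPM: Re = 4.3% + 0.7 × 4.3% = 7.3100%.
Total capital V = 1682 + 1874 = 3556.
Equity: weight = 1682/3556 = 0.4730; cost = 7.31%.
Debt: weight = 1874/3556 = 0.5270; after-tax cost = 7.57% × (1 − 19%) = 6.1317%.
WACC = 0.4730 × 7.3100% + 0.5270 × 6.1317% = 6.6890%.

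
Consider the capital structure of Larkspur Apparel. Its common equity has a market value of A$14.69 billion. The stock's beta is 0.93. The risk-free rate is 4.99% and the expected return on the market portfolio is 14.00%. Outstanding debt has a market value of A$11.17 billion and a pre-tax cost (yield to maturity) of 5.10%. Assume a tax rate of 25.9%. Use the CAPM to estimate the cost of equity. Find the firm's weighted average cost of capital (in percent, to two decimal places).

Market risk premium = 14.0% − 4.99% = 9.01%.
Cost of equity via CAPM: Re = 4.99% + 0.93 × 9.01% = 13.3693%.
Total capital V = 14.69 + 11.17 = 25.86.
Equity: weight = 14.69/25.86 = 0.5681; cost = 13.3693%.
Debt: weight = 11.17/25.86 = 0.4319; after-tax cost = 5.1% × (1 − 25.9%) = 3.7791%.
WACC = 0.5681 × 13.3693% + 0.4319 × 3.7791% = 9.2269%.

9.23%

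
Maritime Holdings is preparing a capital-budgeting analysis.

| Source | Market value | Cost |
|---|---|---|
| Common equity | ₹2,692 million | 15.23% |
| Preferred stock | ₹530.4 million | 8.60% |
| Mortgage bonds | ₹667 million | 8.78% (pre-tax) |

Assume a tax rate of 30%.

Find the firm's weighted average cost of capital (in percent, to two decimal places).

12.77%

Total capital V = 2692 + 530.4 + 667 = 3889.4.
Equity: weight = 2692/3889.4 = 0.6921; cost = 15.23%.
Preferred: weight = 530.4/3889.4 = 0.1364; cost = 8.6%.
Mortgage bonds: weight = 667/3889.4 = 0.1715; after-tax cost = 8.78% × (1 − 30%) = 6.1460%.
WACC = 0.6921 × 15.2300% + 0.1364 × 8.6000% + 0.1715 × 6.1460% = 12.7680%.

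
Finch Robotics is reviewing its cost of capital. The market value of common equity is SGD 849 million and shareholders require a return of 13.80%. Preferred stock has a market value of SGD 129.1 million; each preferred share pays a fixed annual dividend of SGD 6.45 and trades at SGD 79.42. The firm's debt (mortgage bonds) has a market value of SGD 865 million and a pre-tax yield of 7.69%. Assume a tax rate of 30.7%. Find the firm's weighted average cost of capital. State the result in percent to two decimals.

9.43%

Cost of preferred: Rp = 6.45 / 79.42 = 8.1214%.
Total capital V = 849 + 129.1 + 865 = 1843.1.
Equity: weight = 849/1843.1 = 0.4606; cost = 13.8%.
Preferred: weight = 129.1/1843.1 = 0.0700; cost = 8.1214%.
Mortgage bonds: weight = 865/1843.1 = 0.4693; after-tax cost = 7.69% × (1 − 30.7%) = 5.3292%.
WACC = 0.4606 × 13.8000% + 0.0700 × 8.1214% + 0.4693 × 5.3292% = 9.4267%.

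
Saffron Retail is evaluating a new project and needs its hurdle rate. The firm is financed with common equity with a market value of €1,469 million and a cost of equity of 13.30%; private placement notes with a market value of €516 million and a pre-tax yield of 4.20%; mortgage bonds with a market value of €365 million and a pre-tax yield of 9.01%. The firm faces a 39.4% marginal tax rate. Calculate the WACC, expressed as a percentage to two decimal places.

9.72%

Total capital V = 1469 + 516 + 365 = 2350.
Equity: weight = 1469/2350 = 0.6251; cost = 13.3%.
Private placement notes: weight = 516/2350 = 0.2196; after-tax cost = 4.2% × (1 − 39.4%) = 2.5452%.
Mortgage bonds: weight = 365/2350 = 0.1553; after-tax cost = 9.01% × (1 − 39.4%) = 5.4601%.
WACC = 0.6251 × 13.3000% + 0.2196 × 2.5452% + 0.1553 × 5.4601% = 9.7208%.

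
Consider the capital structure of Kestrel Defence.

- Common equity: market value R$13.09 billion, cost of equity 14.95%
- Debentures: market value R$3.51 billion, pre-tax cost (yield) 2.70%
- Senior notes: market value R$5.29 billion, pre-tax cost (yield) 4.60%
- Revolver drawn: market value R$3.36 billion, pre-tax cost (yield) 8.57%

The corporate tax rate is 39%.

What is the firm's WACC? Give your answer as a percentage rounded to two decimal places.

9.26%

Total capital V = 13.09 + 3.51 + 5.29 + 3.36 = 25.25.
Equity: weight = 13.09/25.25 = 0.5184; cost = 14.95%.
Debentures: weight = 3.51/25.25 = 0.1390; after-tax cost = 2.7% × (1 − 39%) = 1.6470%.
Senior notes: weight = 5.29/25.25 = 0.2095; after-tax cost = 4.6% × (1 − 39%) = 2.8060%.
Revolver drawn: weight = 3.36/25.25 = 0.1331; after-tax cost = 8.57% × (1 − 39%) = 5.2277%.
WACC = 0.5184 × 14.9500% + 0.1390 × 1.6470% + 0.2095 × 2.8060% + 0.1331 × 5.2277% = 9.2628%.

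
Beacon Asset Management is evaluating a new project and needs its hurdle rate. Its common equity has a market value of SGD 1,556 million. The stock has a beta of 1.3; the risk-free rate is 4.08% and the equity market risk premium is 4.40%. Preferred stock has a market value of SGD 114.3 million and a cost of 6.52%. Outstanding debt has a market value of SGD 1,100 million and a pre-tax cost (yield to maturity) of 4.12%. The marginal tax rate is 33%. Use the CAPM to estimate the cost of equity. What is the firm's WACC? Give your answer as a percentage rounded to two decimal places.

Cost of equity via CAPM: Re = 4.08% + 1.3 × 4.4% = 9.8000%.
Total capital V = 1556 + 114.3 + 1100 = 2770.3.
Equity: weight = 1556/2770.3 = 0.5617; cost = 9.8%.
Preferred: weight = 114.3/2770.3 = 0.0413; cost = 6.52%.
Debt: weight = 1100/2770.3 = 0.3971; after-tax cost = 4.12% × (1 − 33%) = 2.7604%.
WACC = 0.5617 × 9.8000% + 0.0413 × 6.5200% + 0.3971 × 2.7604% = 6.8695%.

6.87%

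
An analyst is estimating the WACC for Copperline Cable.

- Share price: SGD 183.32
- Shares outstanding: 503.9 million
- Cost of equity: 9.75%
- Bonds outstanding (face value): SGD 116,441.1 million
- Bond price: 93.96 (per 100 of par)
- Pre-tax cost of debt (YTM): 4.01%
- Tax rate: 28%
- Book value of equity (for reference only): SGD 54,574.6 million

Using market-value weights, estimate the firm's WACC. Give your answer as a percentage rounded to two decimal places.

Market value of equity E = 183.32 × 503.9m = 92374.948m. Market value of debt D = 116441.1m × 93.96/100 = 109408.05756m.
Total capital V = 92374.948 + 109408.05756 = 201783.00556.
Equity: weight = 92374.948/201783.00556 = 0.4578; cost = 9.75%.
Bonds outstanding: weight = 109408.05756/201783.00556 = 0.5422; after-tax cost = 4.01% × (1 − 28%) = 2.8872%.
WACC = 0.4578 × 9.7500% + 0.5422 × 2.8872% = 6.0289%.

6.03%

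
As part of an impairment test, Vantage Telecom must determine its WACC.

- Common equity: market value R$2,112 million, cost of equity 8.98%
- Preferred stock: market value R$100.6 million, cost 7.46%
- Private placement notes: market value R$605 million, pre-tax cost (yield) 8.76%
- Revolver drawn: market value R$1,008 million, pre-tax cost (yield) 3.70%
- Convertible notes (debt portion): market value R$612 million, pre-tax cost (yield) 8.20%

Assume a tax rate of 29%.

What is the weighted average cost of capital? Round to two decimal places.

Total capital V = 2112 + 100.6 + 605 + 1008 + 612 = 4437.6.
Equity: weight = 2112/4437.6 = 0.4759; cost = 8.98%.
Preferred: weight = 100.6/4437.6 = 0.0227; cost = 7.46%.
Private placement notes: weight = 605/4437.6 = 0.1363; after-tax cost = 8.76% × (1 − 29%) = 6.2196%.
Revolver drawn: weight = 1008/4437.6 = 0.2271; after-tax cost = 3.7% × (1 − 29%) = 2.6270%.
Convertible notes (debt portion): weight = 612/4437.6 = 0.1379; after-tax cost = 8.2% × (1 − 29%) = 5.8220%.
WACC = 0.4759 × 8.9800% + 0.0227 × 7.4600% + 0.1363 × 6.2196% + 0.2271 × 2.6270% + 0.1379 × 5.8220% = 6.6906%.

6.69%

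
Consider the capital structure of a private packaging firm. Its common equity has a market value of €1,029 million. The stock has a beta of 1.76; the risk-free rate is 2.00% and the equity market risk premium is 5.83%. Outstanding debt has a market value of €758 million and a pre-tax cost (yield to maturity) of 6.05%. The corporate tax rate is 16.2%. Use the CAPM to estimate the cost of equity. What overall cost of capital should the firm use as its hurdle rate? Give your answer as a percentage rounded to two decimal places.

Cost of equity via CAPM: Re = 2.0% + 1.76 × 5.83% = 12.2608%.
Total capital V = 1029 + 758 = 1787.
Equity: weight = 1029/1787 = 0.5758; cost = 12.2608%.
Debt: weight = 758/1787 = 0.4242; after-tax cost = 6.05% × (1 − 16.2%) = 5.0699%.
WACC = 0.5758 × 12.2608% + 0.4242 × 5.0699% = 9.2106%.

9.21%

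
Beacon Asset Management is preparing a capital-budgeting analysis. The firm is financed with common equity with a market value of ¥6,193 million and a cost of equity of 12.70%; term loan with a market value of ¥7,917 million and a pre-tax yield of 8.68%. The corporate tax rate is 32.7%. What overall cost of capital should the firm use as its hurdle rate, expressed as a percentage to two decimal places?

8.85%

Total capital V = 6193 + 7917 = 14110.
Equity: weight = 6193/14110 = 0.4389; cost = 12.7%.
Term loan: weight = 7917/14110 = 0.5611; after-tax cost = 8.68% × (1 − 32.7%) = 5.8416%.
WACC = 0.4389 × 12.7000% + 0.5611 × 5.8416% = 8.8518%.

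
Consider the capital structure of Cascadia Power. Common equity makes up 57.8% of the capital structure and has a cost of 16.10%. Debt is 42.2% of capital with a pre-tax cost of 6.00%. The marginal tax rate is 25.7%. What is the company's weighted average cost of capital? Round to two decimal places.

11.19%

After-tax cost of debt = 6% × (1 − 25.7%) = 4.4580%.
WACC = 0.578 × 16.1000% + 0.422 × 4.4580% = 11.1871%.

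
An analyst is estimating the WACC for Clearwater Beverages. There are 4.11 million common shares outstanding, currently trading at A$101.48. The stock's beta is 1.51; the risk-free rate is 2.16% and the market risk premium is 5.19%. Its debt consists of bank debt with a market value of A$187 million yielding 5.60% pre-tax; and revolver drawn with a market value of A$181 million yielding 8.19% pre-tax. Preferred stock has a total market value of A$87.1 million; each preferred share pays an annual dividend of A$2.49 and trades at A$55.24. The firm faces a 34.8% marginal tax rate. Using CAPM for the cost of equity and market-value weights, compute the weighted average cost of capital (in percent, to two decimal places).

7.12%

Cost of equity via CAPM: Re = 2.16% + 1.51 × 5.19% = 9.9969%.
Cost of preferred: Rp = 2.49 / 55.24 = 4.5076%.
Market value of equity E = 101.48 × 4.11m = 417.0828m.
Total capital V = 417.0828 + 87.1 + 187 + 181 = 872.1828.
Equity: weight = 417.0828/872.1828 = 0.4782; cost = 9.9969%.
Preferred: weight = 87.1/872.1828 = 0.0999; cost = 4.5076%.
Bank debt: weight = 187/872.1828 = 0.2144; after-tax cost = 5.6% × (1 − 34.8%) = 3.6512%.
Revolver drawn: weight = 181/872.1828 = 0.2075; after-tax cost = 8.19% × (1 − 34.8%) = 5.3399%.
WACC = 0.4782 × 9.9969% + 0.0999 × 4.5076% + 0.2144 × 3.6512% + 0.2075 × 5.3399% = 7.1217%.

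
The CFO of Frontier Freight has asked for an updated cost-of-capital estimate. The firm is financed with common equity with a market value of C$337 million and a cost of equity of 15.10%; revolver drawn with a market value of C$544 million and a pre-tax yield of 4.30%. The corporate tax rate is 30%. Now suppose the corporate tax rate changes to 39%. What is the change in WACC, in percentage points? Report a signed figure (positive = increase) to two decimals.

-0.24 pp

Current WACC:
Total capital V = 337 + 544 = 881.
Equity: weight = 337/881 = 0.3825; cost = 15.1%.
Revolver drawn: weight = 544/881 = 0.6175; after-tax cost = 4.3% × (1 − 30%) = 3.0100%.
WACC = 0.3825 × 15.1000% + 0.6175 × 3.0100% = 7.6347%.
After the change:
Total capital V = 337 + 544 = 881.
Equity: weight = 337/881 = 0.3825; cost = 15.1%.
Revolver drawn: weight = 544/881 = 0.6175; after-tax cost = 4.3% × (1 − 39%) = 2.6230%.
WACC = 0.3825 × 15.1000% + 0.6175 × 2.6230% = 7.3957%.
Change in WACC = 7.3957% − 7.6347% = -0.2390 pp.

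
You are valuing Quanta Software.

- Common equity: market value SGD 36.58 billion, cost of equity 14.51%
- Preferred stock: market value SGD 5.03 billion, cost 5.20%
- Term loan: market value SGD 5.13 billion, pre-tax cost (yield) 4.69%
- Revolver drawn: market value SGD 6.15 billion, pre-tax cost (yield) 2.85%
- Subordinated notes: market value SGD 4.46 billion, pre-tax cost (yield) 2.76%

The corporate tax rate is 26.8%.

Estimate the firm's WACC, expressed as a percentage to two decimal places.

10.40%

Total capital V = 36.58 + 5.03 + 5.13 + 6.15 + 4.46 = 57.35.
Equity: weight = 36.58/57.35 = 0.6378; cost = 14.51%.
Preferred: weight = 5.03/57.35 = 0.0877; cost = 5.2%.
Term loan: weight = 5.13/57.35 = 0.0895; after-tax cost = 4.69% × (1 − 26.8%) = 3.4331%.
Revolver drawn: weight = 6.15/57.35 = 0.1072; after-tax cost = 2.85% × (1 − 26.8%) = 2.0862%.
Subordinated notes: weight = 4.46/57.35 = 0.0778; after-tax cost = 2.76% × (1 − 26.8%) = 2.0203%.
WACC = 0.6378 × 14.5100% + 0.0877 × 5.2000% + 0.0895 × 3.4331% + 0.1072 × 2.0862% + 0.0778 × 2.0203% = 10.3990%.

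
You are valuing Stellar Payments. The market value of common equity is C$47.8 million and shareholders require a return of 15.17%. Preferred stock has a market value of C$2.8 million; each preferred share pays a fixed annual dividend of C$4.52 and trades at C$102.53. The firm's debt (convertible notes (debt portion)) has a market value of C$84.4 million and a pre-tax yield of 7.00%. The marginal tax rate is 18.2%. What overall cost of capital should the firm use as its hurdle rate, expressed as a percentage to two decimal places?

9.04%

Cost of preferred: Rp = 4.52 / 102.53 = 4.4085%.
Total capital V = 47.8 + 2.8 + 84.4 = 135.
Equity: weight = 47.8/135 = 0.3541; cost = 15.17%.
Preferred: weight = 2.8/135 = 0.0207; cost = 4.4085%.
Convertible notes (debt portion): weight = 84.4/135 = 0.6252; after-tax cost = 7% × (1 − 18.2%) = 5.7260%.
WACC = 0.3541 × 15.1700% + 0.0207 × 4.4085% + 0.6252 × 5.7260% = 9.0425%.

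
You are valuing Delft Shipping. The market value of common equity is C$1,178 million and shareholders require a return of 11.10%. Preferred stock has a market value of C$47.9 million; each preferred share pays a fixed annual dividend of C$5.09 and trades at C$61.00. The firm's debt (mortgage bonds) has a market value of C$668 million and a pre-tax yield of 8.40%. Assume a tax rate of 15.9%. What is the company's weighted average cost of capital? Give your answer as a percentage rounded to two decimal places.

Cost of preferred: Rp = 5.09 / 61.0 = 8.3443%.
Total capital V = 1178 + 47.9 + 668 = 1893.9.
Equity: weight = 1178/1893.9 = 0.6220; cost = 11.1%.
Preferred: weight = 47.9/1893.9 = 0.0253; cost = 8.3443%.
Mortgage bonds: weight = 668/1893.9 = 0.3527; after-tax cost = 8.4% × (1 − 15.9%) = 7.0644%.
WACC = 0.6220 × 11.1000% + 0.0253 × 8.3443% + 0.3527 × 7.0644% = 9.6069%.

9.61%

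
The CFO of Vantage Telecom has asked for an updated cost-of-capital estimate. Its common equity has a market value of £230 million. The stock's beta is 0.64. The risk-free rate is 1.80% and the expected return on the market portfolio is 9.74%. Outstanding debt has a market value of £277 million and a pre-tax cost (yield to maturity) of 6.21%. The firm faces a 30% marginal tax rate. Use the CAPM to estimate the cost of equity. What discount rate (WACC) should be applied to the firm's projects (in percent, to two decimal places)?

5.50%

Market risk premium = 9.74% − 1.8% = 7.94%.
Cost of equity via CAPM: Re = 1.8% + 0.64 × 7.94% = 6.8816%.
Total capital V = 230 + 277 = 507.
Equity: weight = 230/507 = 0.4536; cost = 6.8816%.
Debt: weight = 277/507 = 0.5464; after-tax cost = 6.21% × (1 − 30%) = 4.3470%.
WACC = 0.4536 × 6.8816% + 0.5464 × 4.3470% = 5.4968%.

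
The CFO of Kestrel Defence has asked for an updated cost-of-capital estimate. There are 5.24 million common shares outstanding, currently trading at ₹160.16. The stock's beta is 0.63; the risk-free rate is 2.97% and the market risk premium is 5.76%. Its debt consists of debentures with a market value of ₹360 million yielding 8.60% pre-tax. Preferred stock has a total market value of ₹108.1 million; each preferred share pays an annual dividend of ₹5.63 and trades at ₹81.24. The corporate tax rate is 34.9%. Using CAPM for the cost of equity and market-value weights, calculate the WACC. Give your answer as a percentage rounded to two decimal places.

6.35%

Cost of equity via CAPM: Re = 2.97% + 0.63 × 5.76% = 6.5988%.
Cost of preferred: Rp = 5.63 / 81.24 = 6.9301%.
Market value of equity E = 160.16 × 5.24m = 839.2384m.
Total capital V = 839.2384 + 108.1 + 360 = 1307.3384.
Equity: weight = 839.2384/1307.3384 = 0.6419; cost = 6.5988%.
Preferred: weight = 108.1/1307.3384 = 0.0827; cost = 6.9301%.
Debentures: weight = 360/1307.3384 = 0.2754; after-tax cost = 8.6% × (1 − 34.9%) = 5.5986%.
WACC = 0.6419 × 6.5988% + 0.0827 × 6.9301% + 0.2754 × 5.5986% = 6.3508%.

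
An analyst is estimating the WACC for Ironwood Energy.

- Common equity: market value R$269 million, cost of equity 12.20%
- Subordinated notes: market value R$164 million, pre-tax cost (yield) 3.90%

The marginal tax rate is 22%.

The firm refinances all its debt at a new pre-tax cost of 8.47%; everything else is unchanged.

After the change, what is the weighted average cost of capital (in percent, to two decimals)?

After the change:
Total capital V = 269 + 164 = 433.
Equity: weight = 269/433 = 0.6212; cost = 12.2%.
Subordinated notes: weight = 164/433 = 0.3788; after-tax cost = 8.47% × (1 − 22%) = 6.6066%.
WACC = 0.6212 × 12.2000% + 0.3788 × 6.6066% = 10.0815%.

10.08%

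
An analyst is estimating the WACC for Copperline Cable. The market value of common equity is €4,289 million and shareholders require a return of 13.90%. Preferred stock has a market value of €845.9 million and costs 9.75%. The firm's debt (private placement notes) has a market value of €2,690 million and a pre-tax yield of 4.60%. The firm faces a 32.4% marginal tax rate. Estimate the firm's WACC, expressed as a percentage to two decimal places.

9.74%

Total capital V = 4289 + 845.9 + 2690 = 7824.9.
Equity: weight = 4289/7824.9 = 0.5481; cost = 13.9%.
Preferred: weight = 845.9/7824.9 = 0.1081; cost = 9.75%.
Private placement notes: weight = 2690/7824.9 = 0.3438; after-tax cost = 4.6% × (1 − 32.4%) = 3.1096%.
WACC = 0.5481 × 13.9000% + 0.1081 × 9.7500% + 0.3438 × 3.1096% = 9.7419%.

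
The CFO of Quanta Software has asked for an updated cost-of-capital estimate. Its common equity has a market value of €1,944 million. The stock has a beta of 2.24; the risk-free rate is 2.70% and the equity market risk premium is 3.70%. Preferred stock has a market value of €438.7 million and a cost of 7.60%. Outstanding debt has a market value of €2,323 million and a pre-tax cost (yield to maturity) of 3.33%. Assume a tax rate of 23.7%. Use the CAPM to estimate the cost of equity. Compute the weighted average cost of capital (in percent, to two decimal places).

Cost of equity via CAPM: Re = 2.7% + 2.24 × 3.7% = 10.9880%.
Total capital V = 1944 + 438.7 + 2323 = 4705.7.
Equity: weight = 1944/4705.7 = 0.4131; cost = 10.988%.
Preferred: weight = 438.7/4705.7 = 0.0932; cost = 7.6%.
Debt: weight = 2323/4705.7 = 0.4937; after-tax cost = 3.33% × (1 − 23.7%) = 2.5408%.
WACC = 0.4131 × 10.9880% + 0.0932 × 7.6000% + 0.4937 × 2.5408% = 6.5021%.

6.50%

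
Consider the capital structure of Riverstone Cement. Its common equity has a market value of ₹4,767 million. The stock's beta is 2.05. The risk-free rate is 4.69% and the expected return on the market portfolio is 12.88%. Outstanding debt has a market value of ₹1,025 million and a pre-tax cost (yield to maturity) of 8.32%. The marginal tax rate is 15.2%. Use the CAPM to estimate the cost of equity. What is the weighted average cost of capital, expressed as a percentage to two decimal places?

18.93%

Market risk premium = 12.88% − 4.69% = 8.19%.
Cost of equity via CAPM: Re = 4.69% + 2.05 × 8.19% = 21.4795%.
Total capital V = 4767 + 1025 = 5792.
Equity: weight = 4767/5792 = 0.8230; cost = 21.4795%.
Debt: weight = 1025/5792 = 0.1770; after-tax cost = 8.32% × (1 − 15.2%) = 7.0554%.
WACC = 0.8230 × 21.4795% + 0.1770 × 7.0554% = 18.9269%.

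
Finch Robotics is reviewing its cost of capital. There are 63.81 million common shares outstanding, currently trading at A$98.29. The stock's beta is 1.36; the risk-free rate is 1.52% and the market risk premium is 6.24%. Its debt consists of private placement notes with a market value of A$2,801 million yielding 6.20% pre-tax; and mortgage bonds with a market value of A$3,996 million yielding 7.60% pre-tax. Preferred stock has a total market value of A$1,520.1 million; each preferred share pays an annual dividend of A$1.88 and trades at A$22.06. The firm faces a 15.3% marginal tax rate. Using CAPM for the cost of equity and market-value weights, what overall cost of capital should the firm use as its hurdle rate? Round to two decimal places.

7.96%

Cost of equity via CAPM: Re = 1.52% + 1.36 × 6.24% = 10.0064%.
Cost of preferred: Rp = 1.88 / 22.06 = 8.5222%.
Market value of equity E = 98.29 × 63.81m = 6271.8849m.
Total capital V = 6271.8849 + 1520.1 + 2801 + 3996 = 14588.9849.
Equity: weight = 6271.8849/14588.9849 = 0.4299; cost = 10.0064%.
Preferred: weight = 1520.1/14588.9849 = 0.1042; cost = 8.5222%.
Private placement notes: weight = 2801/14588.9849 = 0.1920; after-tax cost = 6.2% × (1 − 15.3%) = 5.2514%.
Mortgage bonds: weight = 3996/14588.9849 = 0.2739; after-tax cost = 7.6% × (1 − 15.3%) = 6.4372%.
WACC = 0.4299 × 10.0064% + 0.1042 × 8.5222% + 0.1920 × 5.2514% + 0.2739 × 6.4372% = 7.9612%.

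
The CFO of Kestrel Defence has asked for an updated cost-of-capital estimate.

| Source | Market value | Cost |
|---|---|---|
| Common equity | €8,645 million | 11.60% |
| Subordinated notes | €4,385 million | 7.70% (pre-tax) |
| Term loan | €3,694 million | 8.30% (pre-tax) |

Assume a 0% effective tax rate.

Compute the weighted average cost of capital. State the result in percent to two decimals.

9.85%

Total capital V = 8645 + 4385 + 3694 = 16724.
Equity: weight = 8645/16724 = 0.5169; cost = 11.6%.
Subordinated notes: weight = 4385/16724 = 0.2622; after-tax cost = 7.7% × (1 − 0%) = 7.7000%.
Term loan: weight = 3694/16724 = 0.2209; after-tax cost = 8.3% × (1 − 0%) = 8.3000%.
WACC = 0.5169 × 11.6000% + 0.2622 × 7.7000% + 0.2209 × 8.3000% = 9.8485%.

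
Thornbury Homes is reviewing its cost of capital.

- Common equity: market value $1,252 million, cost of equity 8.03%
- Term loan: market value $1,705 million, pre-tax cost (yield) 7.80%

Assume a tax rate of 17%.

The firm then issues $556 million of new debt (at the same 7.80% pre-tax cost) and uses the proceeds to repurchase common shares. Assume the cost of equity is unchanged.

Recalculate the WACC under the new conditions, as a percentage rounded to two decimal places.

6.84%

After the change:
Total capital V = 696 + 2261 = 2957.
Equity: weight = 696/2957 = 0.2354; cost = 8.03%.
Term loan: weight = 2261/2957 = 0.7646; after-tax cost = 7.8% × (1 − 17%) = 6.4740%.
WACC = 0.2354 × 8.0300% + 0.7646 × 6.4740% = 6.8402%.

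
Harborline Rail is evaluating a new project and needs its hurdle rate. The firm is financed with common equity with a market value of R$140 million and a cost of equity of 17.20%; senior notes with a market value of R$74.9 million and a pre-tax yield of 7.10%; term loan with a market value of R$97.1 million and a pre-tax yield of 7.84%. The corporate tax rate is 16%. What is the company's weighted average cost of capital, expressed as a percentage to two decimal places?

Total capital V = 140 + 74.9 + 97.1 = 312.
Equity: weight = 140/312 = 0.4487; cost = 17.2%.
Senior notes: weight = 74.9/312 = 0.2401; after-tax cost = 7.1% × (1 − 16%) = 5.9640%.
Term loan: weight = 97.1/312 = 0.3112; after-tax cost = 7.84% × (1 − 16%) = 6.5856%.
WACC = 0.4487 × 17.2000% + 0.2401 × 5.9640% + 0.3112 × 6.5856% = 11.1992%.

11.20%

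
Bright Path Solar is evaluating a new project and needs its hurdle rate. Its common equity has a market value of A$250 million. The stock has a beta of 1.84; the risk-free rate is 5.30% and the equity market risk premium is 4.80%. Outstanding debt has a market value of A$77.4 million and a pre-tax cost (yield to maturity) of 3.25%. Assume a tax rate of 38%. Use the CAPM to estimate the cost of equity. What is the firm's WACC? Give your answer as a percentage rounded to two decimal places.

11.27%

Cost of equity via CAPM: Re = 5.3% + 1.84 × 4.8% = 14.1320%.
Total capital V = 250 + 77.4 = 327.4.
Equity: weight = 250/327.4 = 0.7636; cost = 14.132%.
Debt: weight = 77.4/327.4 = 0.2364; after-tax cost = 3.25% × (1 − 38%) = 2.0150%.
WACC = 0.7636 × 14.1320% + 0.2364 × 2.0150% = 11.2674%.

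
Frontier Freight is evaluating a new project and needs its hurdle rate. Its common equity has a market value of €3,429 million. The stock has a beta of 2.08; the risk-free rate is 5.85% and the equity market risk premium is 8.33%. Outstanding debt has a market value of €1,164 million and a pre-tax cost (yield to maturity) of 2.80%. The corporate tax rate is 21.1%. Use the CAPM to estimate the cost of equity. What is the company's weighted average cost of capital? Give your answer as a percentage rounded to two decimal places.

17.86%

Cost of equity via CAPM: Re = 5.85% + 2.08 × 8.33% = 23.1764%.
Total capital V = 3429 + 1164 = 4593.
Equity: weight = 3429/4593 = 0.7466; cost = 23.1764%.
Debt: weight = 1164/4593 = 0.2534; after-tax cost = 2.8% × (1 − 21.1%) = 2.2092%.
WACC = 0.7466 × 23.1764% + 0.2534 × 2.2092% = 17.8627%.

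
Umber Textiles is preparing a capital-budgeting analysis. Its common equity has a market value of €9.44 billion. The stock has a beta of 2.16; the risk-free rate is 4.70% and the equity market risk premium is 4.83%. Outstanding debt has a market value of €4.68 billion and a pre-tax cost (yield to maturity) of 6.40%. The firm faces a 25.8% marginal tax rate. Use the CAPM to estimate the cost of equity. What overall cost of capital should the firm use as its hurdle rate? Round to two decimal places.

Cost of equity via CAPM: Re = 4.7% + 2.16 × 4.83% = 15.1328%.
Total capital V = 9.44 + 4.68 = 14.12.
Equity: weight = 9.44/14.12 = 0.6686; cost = 15.1328%.
Debt: weight = 4.68/14.12 = 0.3314; after-tax cost = 6.4% × (1 − 25.8%) = 4.7488%.
WACC = 0.6686 × 15.1328% + 0.3314 × 4.7488% = 11.6911%.

11.69%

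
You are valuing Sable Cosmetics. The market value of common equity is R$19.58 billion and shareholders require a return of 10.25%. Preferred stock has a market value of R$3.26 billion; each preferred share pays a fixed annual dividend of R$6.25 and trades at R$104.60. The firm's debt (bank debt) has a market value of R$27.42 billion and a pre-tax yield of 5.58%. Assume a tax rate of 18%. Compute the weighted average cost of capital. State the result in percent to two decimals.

6.88%

Cost of preferred: Rp = 6.25 / 104.6 = 5.9751%.
Total capital V = 19.58 + 3.26 + 27.42 = 50.26.
Equity: weight = 19.58/50.26 = 0.3896; cost = 10.25%.
Preferred: weight = 3.26/50.26 = 0.0649; cost = 5.9751%.
Bank debt: weight = 27.42/50.26 = 0.5456; after-tax cost = 5.58% × (1 − 18%) = 4.5756%.
WACC = 0.3896 × 10.2500% + 0.0649 × 5.9751% + 0.5456 × 4.5756% = 6.8770%.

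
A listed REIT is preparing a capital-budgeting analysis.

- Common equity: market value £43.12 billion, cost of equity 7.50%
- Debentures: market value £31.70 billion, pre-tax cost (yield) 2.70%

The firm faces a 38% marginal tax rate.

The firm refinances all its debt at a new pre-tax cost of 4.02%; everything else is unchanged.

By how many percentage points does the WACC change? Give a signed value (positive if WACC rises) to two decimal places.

Current WACC:
Total capital V = 43.12 + 31.7 = 74.82.
Equity: weight = 43.12/74.82 = 0.5763; cost = 7.5%.
Debentures: weight = 31.7/74.82 = 0.4237; after-tax cost = 2.7% × (1 − 38%) = 1.6740%.
WACC = 0.5763 × 7.5000% + 0.4237 × 1.6740% = 5.0316%.
After the change:
Total capital V = 43.12 + 31.7 = 74.82.
Equity: weight = 43.12/74.82 = 0.5763; cost = 7.5%.
Debentures: weight = 31.7/74.82 = 0.4237; after-tax cost = 4.02% × (1 − 38%) = 2.4924%.
WACC = 0.5763 × 7.5000% + 0.4237 × 2.4924% = 5.3784%.
Change in WACC = 5.3784% − 5.0316% = 0.3467 pp.

+0.35 pp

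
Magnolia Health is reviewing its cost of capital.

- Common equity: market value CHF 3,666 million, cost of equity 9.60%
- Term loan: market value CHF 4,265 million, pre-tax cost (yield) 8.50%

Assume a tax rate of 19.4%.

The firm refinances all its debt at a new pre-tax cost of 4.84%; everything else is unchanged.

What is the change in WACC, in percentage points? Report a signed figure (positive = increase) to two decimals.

-1.59 pp

Current WACC:
Total capital V = 3666 + 4265 = 7931.
Equity: weight = 3666/7931 = 0.4622; cost = 9.6%.
Term loan: weight = 4265/7931 = 0.5378; after-tax cost = 8.5% × (1 − 19.4%) = 6.8510%.
WACC = 0.4622 × 9.6000% + 0.5378 × 6.8510% = 8.1217%.
After the change:
Total capital V = 3666 + 4265 = 7931.
Equity: weight = 3666/7931 = 0.4622; cost = 9.6%.
Term loan: weight = 4265/7931 = 0.5378; after-tax cost = 4.84% × (1 − 19.4%) = 3.9010%.
WACC = 0.4622 × 9.6000% + 0.5378 × 3.9010% = 6.5353%.
Change in WACC = 6.5353% − 8.1217% = -1.5864 pp.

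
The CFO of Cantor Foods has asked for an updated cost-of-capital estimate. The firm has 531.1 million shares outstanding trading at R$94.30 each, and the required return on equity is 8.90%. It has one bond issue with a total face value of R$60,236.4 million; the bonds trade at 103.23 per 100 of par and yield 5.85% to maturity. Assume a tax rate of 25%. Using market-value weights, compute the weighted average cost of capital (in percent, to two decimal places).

6.40%

Market value of equity E = 94.3 × 531.1m = 50082.73m. Market value of debt D = 60236.4m × 103.23/100 = 62182.03572m.
Total capital V = 50082.73 + 62182.03572 = 112264.76572.
Equity: weight = 50082.73/112264.76572 = 0.4461; cost = 8.9%.
Bonds outstanding: weight = 62182.03572/112264.76572 = 0.5539; after-tax cost = 5.85% × (1 − 25%) = 4.3875%.
WACC = 0.4461 × 8.9000% + 0.5539 × 4.3875% = 6.4006%.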